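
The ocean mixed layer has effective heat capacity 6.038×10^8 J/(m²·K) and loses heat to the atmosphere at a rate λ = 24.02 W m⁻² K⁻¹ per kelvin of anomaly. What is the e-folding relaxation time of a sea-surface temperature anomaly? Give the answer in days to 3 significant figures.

291 days

Areal heat capacity C = 6.038×10^8 J/(m²·K) (given).
Relaxation time τ = C / λ = 6.04×10^8 / 24.02 = 2.51×10^7 s.
In days: 2.51×10^7 s / (86400 s/day) = 291 days.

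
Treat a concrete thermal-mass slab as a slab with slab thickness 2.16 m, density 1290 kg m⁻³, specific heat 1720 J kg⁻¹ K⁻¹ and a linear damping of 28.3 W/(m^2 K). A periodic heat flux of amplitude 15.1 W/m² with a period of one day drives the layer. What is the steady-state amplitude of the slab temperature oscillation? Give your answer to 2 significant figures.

Areal heat capacity C = ρ c_p D = 1290 × 1720 × 2.16 = 4.79×10^6 J/(m^2 K).
Angular frequency ω = 2π / T = 2π / 86400 s = 7.27×10^-5 s⁻¹.
√((Cω)² + λ²) = √((349)² + 28.3²) = 350 W/(m²·K).
Amplitude A = F₀ / √((Cω)²+λ²) = 15.1 / 350 = 0.0432 K.

0.043 K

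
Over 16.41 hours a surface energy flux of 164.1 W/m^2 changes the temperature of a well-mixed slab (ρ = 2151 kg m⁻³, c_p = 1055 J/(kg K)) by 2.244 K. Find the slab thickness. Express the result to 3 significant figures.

1.90 m

Heat input Q = F Δt = 164.1 × 59100 s = 9.69×10^6 J/m².
Required areal heat capacity C = Q / ΔT = 4.32×10^6 J/(m²·K).
Depth D = C / (ρ c_p) = 4.32×10^6 / (2151 × 1055) = 1.90 m.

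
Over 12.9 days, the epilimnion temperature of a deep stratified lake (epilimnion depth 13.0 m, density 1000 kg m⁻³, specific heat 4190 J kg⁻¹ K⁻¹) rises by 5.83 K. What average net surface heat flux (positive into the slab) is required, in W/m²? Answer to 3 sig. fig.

285

Areal heat capacity C = ρ c_p D = 1000 × 4190 × 13.0 = 5.45×10^7 J m⁻² K⁻¹.
Required heat per unit area: Q = C ΔT = 5.45×10^7 × 5.83 = 3.18×10^8 J/m².
Flux F = Q / Δt = 3.18×10^8 / 1.11×10^6 s = 285 W/m².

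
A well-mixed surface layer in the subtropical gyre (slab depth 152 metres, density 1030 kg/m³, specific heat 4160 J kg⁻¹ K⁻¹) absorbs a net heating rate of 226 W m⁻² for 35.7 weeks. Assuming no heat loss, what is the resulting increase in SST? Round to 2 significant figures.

7.5 K

Areal heat capacity C = ρ c_p D = 1030 × 4160 × 152 = 6.51×10^8 J/(m^2 K).
Net heat input Q = F Δt = 226 × (35.7 weeks × 6.048×10^5 s/week) = 4.88×10^9 J/m².
ΔT = Q / C = 4.88×10^9 / 6.51×10^8 = 7.49 K.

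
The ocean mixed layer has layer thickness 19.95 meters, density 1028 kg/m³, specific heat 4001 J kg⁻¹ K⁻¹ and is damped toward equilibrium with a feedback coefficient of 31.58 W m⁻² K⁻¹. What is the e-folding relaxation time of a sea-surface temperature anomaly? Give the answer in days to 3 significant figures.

30.1 days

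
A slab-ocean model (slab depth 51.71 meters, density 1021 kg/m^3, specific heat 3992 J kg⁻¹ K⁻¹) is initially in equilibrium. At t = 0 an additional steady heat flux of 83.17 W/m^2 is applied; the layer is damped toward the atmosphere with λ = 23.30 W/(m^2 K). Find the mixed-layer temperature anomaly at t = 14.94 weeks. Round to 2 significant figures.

2.3 K

Areal heat capacity C = ρ c_p D = 1021 × 3992 × 51.71 = 2.11×10^8 J/(m^2 K).
τ = C / λ = 2.11×10^8 / 23.30 = 9.05×10^6 s.
Equilibrium anomaly ΔT_eq = F / λ = 83.17 / 23.30 = 3.57 K.
t = 14.94 weeks = 9.04×10^6 s, so t/τ = 0.999.
ΔT(t) = ΔT_eq (1 − e^(−t/τ)) = 3.57 × (1 − e^−0.999) = 2.25 K.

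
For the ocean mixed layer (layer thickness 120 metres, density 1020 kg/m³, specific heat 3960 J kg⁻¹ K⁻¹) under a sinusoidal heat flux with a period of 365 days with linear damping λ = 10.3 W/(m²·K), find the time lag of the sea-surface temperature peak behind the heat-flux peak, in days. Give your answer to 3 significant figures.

85.1 days

Areal heat capacity C = ρ c_p D = 1020 × 3960 × 120 = 4.85×10^8 J/(m²·K).
ω = 2π / 3.15×10^7 s = 1.99×10^-7 s⁻¹.
Phase lag φ = arctan(Cω/λ) = arctan(96.6/10.3) = 1.46 rad.
Time lag = φ / ω = 1.46 / 1.99×10^-7 = 7.35×10^6 s = 85.1 days.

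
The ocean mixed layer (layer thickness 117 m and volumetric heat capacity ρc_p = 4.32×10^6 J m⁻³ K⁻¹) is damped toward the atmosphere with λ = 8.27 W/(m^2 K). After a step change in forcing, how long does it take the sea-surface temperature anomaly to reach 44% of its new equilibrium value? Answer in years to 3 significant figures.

1.12 years

Areal heat capacity C = ρc_p × D = 4.32×10^6 × 117 = 5.05×10^8 J/(m²·K).
τ = C / λ = 5.05×10^8 / 8.27 = 6.11×10^7 s.
Fraction reached: 1 − e^(−t/τ) = 0.44 ⇒ t = −τ ln(1 − 0.44) = τ × 0.580.
t = 3.54×10^7 s = 1.12 years.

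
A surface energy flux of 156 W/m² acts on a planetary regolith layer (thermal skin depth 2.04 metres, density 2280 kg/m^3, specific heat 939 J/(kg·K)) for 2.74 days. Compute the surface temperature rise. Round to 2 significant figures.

Areal heat capacity C = ρ c_p D = 2280 × 939 × 2.04 = 4.37×10^6 J/(m²·K).
Net heat input Q = F Δt = 156 × (2.74 days × 86400 s/day) = 3.69×10^7 J/m².
ΔT = Q / C = 3.69×10^7 / 4.37×10^6 = 8.46 K.

8.5 K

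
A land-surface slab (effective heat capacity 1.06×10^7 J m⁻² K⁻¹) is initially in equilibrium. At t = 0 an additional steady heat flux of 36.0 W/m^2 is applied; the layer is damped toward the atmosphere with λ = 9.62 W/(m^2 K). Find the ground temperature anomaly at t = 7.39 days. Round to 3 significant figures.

1.65 K

Areal heat capacity C = 1.06×10^7 J m⁻² K⁻¹ (given).
τ = C / λ = 1.06×10^7 / 9.62 = 1.10×10^6 s.
Equilibrium anomaly ΔT_eq = F / λ = 36.0 / 9.62 = 3.74 K.
t = 7.39 days = 6.38×10^5 s, so t/τ = 0.579.
ΔT(t) = ΔT_eq (1 − e^(−t/τ)) = 3.74 × (1 − e^−0.579) = 1.65 K.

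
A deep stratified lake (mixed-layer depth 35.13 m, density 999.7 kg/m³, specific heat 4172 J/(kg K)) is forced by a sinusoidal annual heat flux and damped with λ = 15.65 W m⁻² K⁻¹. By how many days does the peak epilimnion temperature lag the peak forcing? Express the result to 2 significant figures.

Areal heat capacity C = ρ c_p D = 999.7 × 4172 × 35.13 = 1.47×10^8 J/(m²·K).
ω = 2π / 3.15×10^7 s = 1.99×10^-7 s⁻¹.
Phase lag φ = arctan(Cω/λ) = arctan(29.2/15.65) = 1.08 rad.
Time lag = φ / ω = 1.08 / 1.99×10^-7 = 5.41×10^6 s = 62.7 days.

63 days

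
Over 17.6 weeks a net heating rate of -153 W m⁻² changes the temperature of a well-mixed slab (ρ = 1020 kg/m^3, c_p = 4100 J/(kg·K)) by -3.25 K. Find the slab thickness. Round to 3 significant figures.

Heat input Q = F Δt = -153 × 1.06×10^7 s = -1.63×10^9 J/m².
Required areal heat capacity C = Q / ΔT = 5.01×10^8 J/(m²·K).
Depth D = C / (ρ c_p) = 5.01×10^8 / (1020 × 4100) = 120 m.

120 m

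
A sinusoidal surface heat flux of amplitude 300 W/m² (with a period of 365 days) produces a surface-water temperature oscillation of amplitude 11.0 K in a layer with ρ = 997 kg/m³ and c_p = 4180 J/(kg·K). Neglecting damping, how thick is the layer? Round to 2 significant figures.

33 m

ω = 2π / 3.15×10^7 s = 1.99×10^-7 s⁻¹.
Required C = F₀ / (A ω) = 300 / (11.0 × 1.99×10^-7) = 1.37×10^8 J/(m²·K).
D = C / (ρ c_p) = 1.37×10^8 / (997 × 4180) = 32.8 m.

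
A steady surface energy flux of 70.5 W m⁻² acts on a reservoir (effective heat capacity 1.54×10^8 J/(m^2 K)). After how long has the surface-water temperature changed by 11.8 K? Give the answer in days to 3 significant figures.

Areal heat capacity C = 1.54×10^8 J/(m^2 K) (given).
Time required: Δt = C ΔT / F = 1.54×10^8 × 11.8 / 70.5 = 2.58×10^7 s.
In days: 2.58×10^7 s / (86400 s/day) = 298 days.

298 days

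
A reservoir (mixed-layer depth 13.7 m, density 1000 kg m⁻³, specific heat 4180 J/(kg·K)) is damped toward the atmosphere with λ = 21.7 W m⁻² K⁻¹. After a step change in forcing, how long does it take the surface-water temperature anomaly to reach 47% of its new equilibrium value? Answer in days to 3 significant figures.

Areal heat capacity C = ρ c_p D = 1000 × 4180 × 13.7 = 5.73×10^7 J/(m^2 K).
τ = C / λ = 5.73×10^7 / 21.7 = 2.64×10^6 s.
Fraction reached: 1 − e^(−t/τ) = 0.47 ⇒ t = −τ ln(1 − 0.47) = τ × 0.635.
t = 1.68×10^6 s = 19.4 days.

19.4 days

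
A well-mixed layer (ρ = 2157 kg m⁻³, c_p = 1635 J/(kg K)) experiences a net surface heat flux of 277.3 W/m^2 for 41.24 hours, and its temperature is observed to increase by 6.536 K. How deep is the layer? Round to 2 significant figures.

1.8 m

Heat input Q = F Δt = 277.3 × 1.48×10^5 s = 4.12×10^7 J/m².
Required areal heat capacity C = Q / ΔT = 6.30×10^6 J/(m²·K).
Depth D = C / (ρ c_p) = 6.30×10^6 / (2157 × 1635) = 1.79 m.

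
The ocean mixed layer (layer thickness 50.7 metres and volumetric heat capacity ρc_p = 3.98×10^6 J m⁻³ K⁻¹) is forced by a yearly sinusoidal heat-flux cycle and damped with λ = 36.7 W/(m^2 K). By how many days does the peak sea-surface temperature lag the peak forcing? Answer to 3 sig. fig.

48.3 days

Areal heat capacity C = ρc_p × D = 3.98×10^6 × 50.7 = 2.02×10^8 J/(m²·K).
ω = 2π / 3.15×10^7 s = 1.99×10^-7 s⁻¹.
Phase lag φ = arctan(Cω/λ) = arctan(40.2/36.7) = 0.831 rad.
Time lag = φ / ω = 0.831 / 1.99×10^-7 = 4.17×10^6 s = 48.3 days.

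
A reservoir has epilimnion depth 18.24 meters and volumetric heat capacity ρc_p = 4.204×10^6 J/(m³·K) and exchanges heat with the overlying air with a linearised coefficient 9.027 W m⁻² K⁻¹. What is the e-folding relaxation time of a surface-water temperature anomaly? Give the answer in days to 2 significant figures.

98 days

Areal heat capacity C = ρc_p × D = 4.204×10^6 × 18.24 = 7.67×10^7 J/(m^2 K).
Relaxation time τ = C / λ = 7.67×10^7 / 9.027 = 8.49×10^6 s.
In days: 8.49×10^6 s / (86400 s/day) = 98.3 days.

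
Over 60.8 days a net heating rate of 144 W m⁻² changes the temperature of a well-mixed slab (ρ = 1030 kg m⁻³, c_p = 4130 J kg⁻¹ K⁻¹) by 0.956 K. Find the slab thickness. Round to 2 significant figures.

Heat input Q = F Δt = 144 × 5.25×10^6 s = 7.56×10^8 J/m².
Required areal heat capacity C = Q / ΔT = 7.91×10^8 J/(m²·K).
Depth D = C / (ρ c_p) = 7.91×10^8 / (1030 × 4130) = 186 m.

190 m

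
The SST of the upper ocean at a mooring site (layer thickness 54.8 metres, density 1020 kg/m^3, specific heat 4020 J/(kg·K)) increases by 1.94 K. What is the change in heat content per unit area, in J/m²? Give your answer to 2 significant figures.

4.4×10^8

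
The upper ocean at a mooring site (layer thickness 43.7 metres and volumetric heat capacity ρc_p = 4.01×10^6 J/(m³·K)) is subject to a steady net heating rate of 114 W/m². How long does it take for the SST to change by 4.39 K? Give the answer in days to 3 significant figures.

78.1 days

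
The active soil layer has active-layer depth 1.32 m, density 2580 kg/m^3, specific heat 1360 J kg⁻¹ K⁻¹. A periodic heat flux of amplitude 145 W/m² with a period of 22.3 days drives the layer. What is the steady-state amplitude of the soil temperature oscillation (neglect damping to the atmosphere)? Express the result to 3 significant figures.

9.60 K

Areal heat capacity C = ρ c_p D = 2580 × 1360 × 1.32 = 4.63×10^6 J/(m²·K).
Angular frequency ω = 2π / T = 2π / 1.93×10^6 s = 3.26×10^-6 s⁻¹.
Cω = 4.63×10^6 × 3.26×10^-6 = 15.1 W/(m²·K).
Amplitude A = F₀ / (Cω) = 145 / 15.1 = 9.60 K.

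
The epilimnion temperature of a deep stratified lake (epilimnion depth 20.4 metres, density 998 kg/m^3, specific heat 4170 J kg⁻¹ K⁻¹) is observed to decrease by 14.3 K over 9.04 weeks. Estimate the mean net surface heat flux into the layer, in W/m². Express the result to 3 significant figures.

-222

Areal heat capacity C = ρ c_p D = 998 × 4170 × 20.4 = 8.49×10^7 J m⁻² K⁻¹.
Required heat per unit area: Q = C ΔT = 8.49×10^7 × -14.3 = -1.21×10^9 J/m².
Flux F = Q / Δt = -1.21×10^9 / 5.47×10^6 s = -222 W/m².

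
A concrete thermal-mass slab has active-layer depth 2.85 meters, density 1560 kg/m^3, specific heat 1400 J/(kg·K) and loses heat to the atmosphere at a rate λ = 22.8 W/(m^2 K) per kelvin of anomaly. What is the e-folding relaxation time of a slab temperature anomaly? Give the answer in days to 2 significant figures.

Areal heat capacity C = ρ c_p D = 1560 × 1400 × 2.85 = 6.22×10^6 J/(m²·K).
Relaxation time τ = C / λ = 6.22×10^6 / 22.8 = 2.73×10^5 s.
In days: 2.73×10^5 s / (86400 s/day) = 3.16 days.

3.2 days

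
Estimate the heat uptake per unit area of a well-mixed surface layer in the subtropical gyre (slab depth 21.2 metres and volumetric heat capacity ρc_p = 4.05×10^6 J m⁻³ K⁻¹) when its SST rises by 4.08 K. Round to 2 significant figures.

3.5×10^8

Areal heat capacity C = ρc_p × D = 4.05×10^6 × 21.2 = 8.59×10^7 J/(m^2 K).
ΔQ = C ΔT = 8.59×10^7 × 4.08 = 3.50×10^8 J/m².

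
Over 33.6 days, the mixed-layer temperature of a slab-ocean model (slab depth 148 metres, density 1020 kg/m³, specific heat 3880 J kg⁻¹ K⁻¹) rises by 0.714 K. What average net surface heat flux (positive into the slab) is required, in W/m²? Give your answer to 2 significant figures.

Areal heat capacity C = ρ c_p D = 1020 × 3880 × 148 = 5.86×10^8 J/(m²·K).
Required heat per unit area: Q = C ΔT = 5.86×10^8 × 0.714 = 4.18×10^8 J/m².
Flux F = Q / Δt = 4.18×10^8 / 2.90×10^6 s = 144 W/m².

140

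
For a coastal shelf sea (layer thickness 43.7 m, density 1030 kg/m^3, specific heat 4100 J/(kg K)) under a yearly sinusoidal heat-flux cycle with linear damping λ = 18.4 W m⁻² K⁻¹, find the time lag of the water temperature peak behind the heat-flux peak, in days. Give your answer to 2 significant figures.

64 days

Areal heat capacity C = ρ c_p D = 1030 × 4100 × 43.7 = 1.85×10^8 J/(m²·K).
ω = 2π / 3.15×10^7 s = 1.99×10^-7 s⁻¹.
Phase lag φ = arctan(Cω/λ) = arctan(36.8/18.4) = 1.11 rad.
Time lag = φ / ω = 1.11 / 1.99×10^-7 = 5.56×10^6 s = 64.3 days.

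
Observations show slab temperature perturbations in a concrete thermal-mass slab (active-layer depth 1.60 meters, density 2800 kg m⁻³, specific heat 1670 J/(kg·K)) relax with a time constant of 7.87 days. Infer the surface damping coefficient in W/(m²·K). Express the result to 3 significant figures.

Areal heat capacity C = ρ c_p D = 2800 × 1670 × 1.60 = 7.48×10^6 J/(m²·K).
τ = 7.87 days = 6.80×10^5 s.
λ = C / τ = 7.48×10^6 / 6.80×10^5 = 11.0 W/(m²·K).

11.0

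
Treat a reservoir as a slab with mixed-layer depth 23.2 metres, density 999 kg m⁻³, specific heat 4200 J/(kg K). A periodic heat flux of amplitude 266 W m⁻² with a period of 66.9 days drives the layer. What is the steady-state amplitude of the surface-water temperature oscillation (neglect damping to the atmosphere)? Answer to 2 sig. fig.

2.5 K

Areal heat capacity C = ρ c_p D = 999 × 4200 × 23.2 = 9.73×10^7 J m⁻² K⁻¹.
Angular frequency ω = 2π / T = 2π / 5.78×10^6 s = 1.09×10^-6 s⁻¹.
Cω = 9.73×10^7 × 1.09×10^-6 = 106 W/(m²·K).
Amplitude A = F₀ / (Cω) = 266 / 106 = 2.51 K.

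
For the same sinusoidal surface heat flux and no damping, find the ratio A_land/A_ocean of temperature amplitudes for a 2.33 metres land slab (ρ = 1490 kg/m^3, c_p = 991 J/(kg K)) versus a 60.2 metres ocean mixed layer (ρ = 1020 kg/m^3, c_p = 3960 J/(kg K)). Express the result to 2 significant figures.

C_ocean = 1020 × 3960 × 60.2 = 2.43×10^8 J/(m²·K).
C_land = 1490 × 991 × 2.33 = 3.44×10^6 J/(m²·K).
Undamped amplitude ∝ 1/C, so A_land/A_ocean = C_ocean/C_land = 70.7.

71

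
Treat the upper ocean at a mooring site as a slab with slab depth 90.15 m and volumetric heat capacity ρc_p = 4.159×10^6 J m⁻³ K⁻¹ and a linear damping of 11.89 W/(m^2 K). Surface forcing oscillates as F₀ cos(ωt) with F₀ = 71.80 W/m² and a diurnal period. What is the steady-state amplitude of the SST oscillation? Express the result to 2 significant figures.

Areal heat capacity C = ρc_p × D = 4.159×10^6 × 90.15 = 3.75×10^8 J m⁻² K⁻¹.
Angular frequency ω = 2π / T = 2π / 86400 s = 7.27×10^-5 s⁻¹.
√((Cω)² + λ²) = √((27300)² + 11.89²) = 27300 W/(m²·K).
Amplitude A = F₀ / √((Cω)²+λ²) = 71.80 / 27300 = 0.00263 K.

0.0026 K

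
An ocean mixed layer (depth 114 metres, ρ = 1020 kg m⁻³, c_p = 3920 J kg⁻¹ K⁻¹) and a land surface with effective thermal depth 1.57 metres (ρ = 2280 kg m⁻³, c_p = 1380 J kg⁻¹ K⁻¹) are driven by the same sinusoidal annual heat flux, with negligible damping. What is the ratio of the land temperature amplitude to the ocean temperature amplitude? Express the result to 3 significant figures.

92.3

C_ocean = 1020 × 3920 × 114 = 4.56×10^8 J/(m²·K).
C_land = 2280 × 1380 × 1.57 = 4.94×10^6 J/(m²·K).
Undamped amplitude ∝ 1/C, so A_land/A_ocean = C_ocean/C_land = 92.3.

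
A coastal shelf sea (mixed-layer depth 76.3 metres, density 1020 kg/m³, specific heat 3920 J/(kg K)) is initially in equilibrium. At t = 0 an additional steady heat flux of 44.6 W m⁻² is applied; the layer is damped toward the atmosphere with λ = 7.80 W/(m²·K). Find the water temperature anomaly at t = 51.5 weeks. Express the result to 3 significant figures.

3.14 K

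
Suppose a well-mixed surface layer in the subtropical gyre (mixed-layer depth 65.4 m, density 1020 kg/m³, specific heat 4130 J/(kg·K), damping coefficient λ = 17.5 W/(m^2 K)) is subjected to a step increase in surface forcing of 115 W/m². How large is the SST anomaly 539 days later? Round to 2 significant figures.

6.2 K

Areal heat capacity C = ρ c_p D = 1020 × 4130 × 65.4 = 2.76×10^8 J/(m²·K).
τ = C / λ = 2.76×10^8 / 17.5 = 1.57×10^7 s.
Equilibrium anomaly ΔT_eq = F / λ = 115 / 17.5 = 6.57 K.
t = 539 days = 4.66×10^7 s, so t/τ = 2.96.
ΔT(t) = ΔT_eq (1 − e^(−t/τ)) = 6.57 × (1 − e^−2.96) = 6.23 K.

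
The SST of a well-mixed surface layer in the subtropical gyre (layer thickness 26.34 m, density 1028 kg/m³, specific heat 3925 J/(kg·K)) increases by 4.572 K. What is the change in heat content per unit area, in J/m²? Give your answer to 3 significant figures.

4.86×10^8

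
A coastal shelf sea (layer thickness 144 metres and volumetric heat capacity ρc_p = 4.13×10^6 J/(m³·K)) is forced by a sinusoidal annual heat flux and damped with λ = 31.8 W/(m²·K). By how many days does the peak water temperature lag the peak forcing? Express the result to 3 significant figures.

Areal heat capacity C = ρc_p × D = 4.13×10^6 × 144 = 5.95×10^8 J/(m²·K).
ω = 2π / 3.15×10^7 s = 1.99×10^-7 s⁻¹.
Phase lag φ = arctan(Cω/λ) = arctan(118/31.8) = 1.31 rad.
Time lag = φ / ω = 1.31 / 1.99×10^-7 = 6.57×10^6 s = 76.0 days.

76.0 days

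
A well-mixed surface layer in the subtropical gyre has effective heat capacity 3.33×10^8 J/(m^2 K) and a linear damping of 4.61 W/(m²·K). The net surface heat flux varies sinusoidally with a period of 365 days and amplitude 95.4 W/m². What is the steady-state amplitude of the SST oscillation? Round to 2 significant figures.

1.4 K

Areal heat capacity C = 3.33×10^8 J/(m^2 K) (given).
Angular frequency ω = 2π / T = 2π / 3.15×10^7 s = 1.99×10^-7 s⁻¹.
√((Cω)² + λ²) = √((66.3)² + 4.61²) = 66.5 W/(m²·K).
Amplitude A = F₀ / √((Cω)²+λ²) = 95.4 / 66.5 = 1.43 K.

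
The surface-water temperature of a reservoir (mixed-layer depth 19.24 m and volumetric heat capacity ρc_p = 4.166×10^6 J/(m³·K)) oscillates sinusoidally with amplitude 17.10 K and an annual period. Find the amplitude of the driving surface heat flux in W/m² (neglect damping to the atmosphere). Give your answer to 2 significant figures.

Areal heat capacity C = ρc_p × D = 4.166×10^6 × 19.24 = 8.02×10^7 J/(m²·K).
ω = 2π / 3.15×10^7 s = 1.99×10^-7 s⁻¹.
Cω = 8.02×10^7 × 1.99×10^-7 = 16.0 W/(m²·K).
F₀ = A × Cω = 17.10 × 16.0 = 273 W/m².

270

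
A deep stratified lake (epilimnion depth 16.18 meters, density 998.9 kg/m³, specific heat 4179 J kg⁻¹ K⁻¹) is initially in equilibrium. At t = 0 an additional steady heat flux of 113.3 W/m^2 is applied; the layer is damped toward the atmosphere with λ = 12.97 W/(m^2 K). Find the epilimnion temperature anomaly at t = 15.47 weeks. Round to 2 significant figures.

7.3 K

Areal heat capacity C = ρ c_p D = 998.9 × 4179 × 16.18 = 6.75×10^7 J m⁻² K⁻¹.
τ = C / λ = 6.75×10^7 / 12.97 = 5.21×10^6 s.
Equilibrium anomaly ΔT_eq = F / λ = 113.3 / 12.97 = 8.74 K.
t = 15.47 weeks = 9.36×10^6 s, so t/τ = 1.80.
ΔT(t) = ΔT_eq (1 − e^(−t/τ)) = 8.74 × (1 − e^−1.80) = 7.29 K.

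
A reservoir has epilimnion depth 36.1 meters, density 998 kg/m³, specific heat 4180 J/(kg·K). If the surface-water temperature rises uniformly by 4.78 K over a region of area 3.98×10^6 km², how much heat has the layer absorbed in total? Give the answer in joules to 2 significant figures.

Areal heat capacity C = ρ c_p D = 998 × 4180 × 36.1 = 1.51×10^8 J m⁻² K⁻¹.
Heat per unit area: q = C ΔT = 1.51×10^8 × 4.78 = 7.20×10^8 J/m².
Total heat: Q = q × A = 7.20×10^8 × (3.98×10^6 × 10⁶ m²) = 2.87×10^21 J.

2.9×10^21 J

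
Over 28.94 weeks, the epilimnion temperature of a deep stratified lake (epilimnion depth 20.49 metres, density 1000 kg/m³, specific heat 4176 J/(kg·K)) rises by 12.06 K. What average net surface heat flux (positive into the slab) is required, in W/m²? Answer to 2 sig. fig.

Areal heat capacity C = ρ c_p D = 1000 × 4176 × 20.49 = 8.56×10^7 J/(m^2 K).
Required heat per unit area: Q = C ΔT = 8.56×10^7 × 12.06 = 1.03×10^9 J/m².
Flux F = Q / Δt = 1.03×10^9 / 1.75×10^7 s = 59.0 W/m².

59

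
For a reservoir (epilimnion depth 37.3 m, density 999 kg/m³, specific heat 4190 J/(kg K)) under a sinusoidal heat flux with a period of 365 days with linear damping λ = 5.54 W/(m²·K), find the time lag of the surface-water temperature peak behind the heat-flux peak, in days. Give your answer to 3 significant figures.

81.0 days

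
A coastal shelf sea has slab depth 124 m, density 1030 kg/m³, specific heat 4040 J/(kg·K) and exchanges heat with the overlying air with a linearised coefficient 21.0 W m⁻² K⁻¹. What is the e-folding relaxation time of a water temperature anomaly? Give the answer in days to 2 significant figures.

280 days

Areal heat capacity C = ρ c_p D = 1030 × 4040 × 124 = 5.16×10^8 J/(m^2 K).
Relaxation time τ = C / λ = 5.16×10^8 / 21.0 = 2.46×10^7 s.
In days: 2.46×10^7 s / (86400 s/day) = 284 days.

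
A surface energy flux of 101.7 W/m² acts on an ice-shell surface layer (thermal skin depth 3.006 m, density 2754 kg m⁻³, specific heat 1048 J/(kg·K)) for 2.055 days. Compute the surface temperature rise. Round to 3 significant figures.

2.08 K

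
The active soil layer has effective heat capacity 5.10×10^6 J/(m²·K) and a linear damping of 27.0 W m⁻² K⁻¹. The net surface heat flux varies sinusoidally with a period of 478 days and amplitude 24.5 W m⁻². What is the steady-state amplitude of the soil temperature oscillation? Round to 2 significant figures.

Areal heat capacity C = 5.10×10^6 J/(m²·K) (given).
Angular frequency ω = 2π / T = 2π / 4.13×10^7 s = 1.52×10^-7 s⁻¹.
√((Cω)² + λ²) = √((0.776)² + 27.0²) = 27.0 W/(m²·K).
Amplitude A = F₀ / √((Cω)²+λ²) = 24.5 / 27.0 = 0.907 K.

0.91 K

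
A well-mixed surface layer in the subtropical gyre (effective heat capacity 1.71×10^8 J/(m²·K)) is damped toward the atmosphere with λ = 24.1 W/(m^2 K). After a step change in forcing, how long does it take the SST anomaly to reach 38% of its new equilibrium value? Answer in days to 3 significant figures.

Areal heat capacity C = 1.71×10^8 J/(m²·K) (given).
τ = C / λ = 1.71×10^8 / 24.1 = 7.10×10^6 s.
Fraction reached: 1 − e^(−t/τ) = 0.38 ⇒ t = −τ ln(1 − 0.38) = τ × 0.478.
t = 3.39×10^6 s = 39.3 days.

39.3 days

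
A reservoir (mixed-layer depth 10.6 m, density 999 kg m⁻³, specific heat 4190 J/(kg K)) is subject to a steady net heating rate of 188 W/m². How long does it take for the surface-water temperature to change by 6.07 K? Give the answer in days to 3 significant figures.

16.6 days

Areal heat capacity C = ρ c_p D = 999 × 4190 × 10.6 = 4.44×10^7 J/(m^2 K).
Time required: Δt = C ΔT / F = 4.44×10^7 × 6.07 / 188 = 1.43×10^6 s.
In days: 1.43×10^6 s / (86400 s/day) = 16.6 days.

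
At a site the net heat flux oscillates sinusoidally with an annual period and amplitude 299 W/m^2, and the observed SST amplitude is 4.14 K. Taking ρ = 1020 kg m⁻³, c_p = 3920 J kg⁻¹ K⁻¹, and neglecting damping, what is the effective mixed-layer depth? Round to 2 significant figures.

ω = 2π / 3.15×10^7 s = 1.99×10^-7 s⁻¹.
Required C = F₀ / (A ω) = 299 / (4.14 × 1.99×10^-7) = 3.62×10^8 J/(m²·K).
D = C / (ρ c_p) = 3.62×10^8 / (1020 × 3920) = 90.7 m.

91 m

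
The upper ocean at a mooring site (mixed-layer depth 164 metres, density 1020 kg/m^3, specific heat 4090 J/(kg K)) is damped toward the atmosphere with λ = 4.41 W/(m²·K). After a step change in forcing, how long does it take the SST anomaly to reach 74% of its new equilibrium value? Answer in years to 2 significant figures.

Areal heat capacity C = ρ c_p D = 1020 × 4090 × 164 = 6.84×10^8 J m⁻² K⁻¹.
τ = C / λ = 6.84×10^8 / 4.41 = 1.55×10^8 s.
Fraction reached: 1 − e^(−t/τ) = 0.74 ⇒ t = −τ ln(1 − 0.74) = τ × 1.35.
t = 2.09×10^8 s = 6.62 years.

6.6 years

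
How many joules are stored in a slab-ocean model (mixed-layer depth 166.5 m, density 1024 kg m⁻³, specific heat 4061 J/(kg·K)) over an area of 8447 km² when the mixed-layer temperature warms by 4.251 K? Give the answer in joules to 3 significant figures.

2.49×10^19 J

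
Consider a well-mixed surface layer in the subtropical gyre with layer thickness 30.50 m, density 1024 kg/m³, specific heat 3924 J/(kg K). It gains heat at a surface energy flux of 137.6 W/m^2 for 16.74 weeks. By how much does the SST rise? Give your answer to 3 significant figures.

11.4 K

Areal heat capacity C = ρ c_p D = 1024 × 3924 × 30.50 = 1.23×10^8 J/(m²·K).
Net heat input Q = F Δt = 137.6 × (16.74 weeks × 6.048×10^5 s/week) = 1.39×10^9 J/m².
ΔT = Q / C = 1.39×10^9 / 1.23×10^8 = 11.4 K.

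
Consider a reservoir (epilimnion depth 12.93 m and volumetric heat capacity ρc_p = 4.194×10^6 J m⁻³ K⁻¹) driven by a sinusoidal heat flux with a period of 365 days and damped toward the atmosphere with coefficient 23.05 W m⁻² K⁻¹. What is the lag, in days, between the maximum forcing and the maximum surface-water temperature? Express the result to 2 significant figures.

Areal heat capacity C = ρc_p × D = 4.194×10^6 × 12.93 = 5.42×10^7 J/(m²·K).
ω = 2π / 3.15×10^7 s = 1.99×10^-7 s⁻¹.
Phase lag φ = arctan(Cω/λ) = arctan(10.8/23.05) = 0.438 rad.
Time lag = φ / ω = 0.438 / 1.99×10^-7 = 2.20×10^6 s = 25.5 days.

25 days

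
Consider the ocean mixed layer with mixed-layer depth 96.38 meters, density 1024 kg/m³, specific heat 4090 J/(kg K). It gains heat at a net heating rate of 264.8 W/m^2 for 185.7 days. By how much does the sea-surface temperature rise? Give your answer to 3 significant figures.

Areal heat capacity C = ρ c_p D = 1024 × 4090 × 96.38 = 4.04×10^8 J/(m²·K).
Net heat input Q = F Δt = 264.8 × (185.7 days × 86400 s/day) = 4.25×10^9 J/m².
ΔT = Q / C = 4.25×10^9 / 4.04×10^8 = 10.5 K.

10.5 K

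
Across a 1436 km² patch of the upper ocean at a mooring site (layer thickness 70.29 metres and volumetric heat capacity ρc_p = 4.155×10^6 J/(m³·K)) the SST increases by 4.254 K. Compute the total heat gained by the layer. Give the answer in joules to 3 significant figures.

Areal heat capacity C = ρc_p × D = 4.155×10^6 × 70.29 = 2.92×10^8 J/(m^2 K).
Heat per unit area: q = C ΔT = 2.92×10^8 × 4.254 = 1.24×10^9 J/m².
Total heat: Q = q × A = 1.24×10^9 × (1436 × 10⁶ m²) = 1.78×10^18 J.

1.78×10^18 J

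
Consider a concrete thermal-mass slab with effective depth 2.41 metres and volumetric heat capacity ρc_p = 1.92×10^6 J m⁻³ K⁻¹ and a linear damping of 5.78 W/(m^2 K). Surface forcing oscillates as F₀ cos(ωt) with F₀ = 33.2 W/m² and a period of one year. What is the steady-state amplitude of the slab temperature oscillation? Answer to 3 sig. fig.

Areal heat capacity C = ρc_p × D = 1.92×10^6 × 2.41 = 4.63×10^6 J/(m^2 K).
Angular frequency ω = 2π / T = 2π / 3.15×10^7 s = 1.99×10^-7 s⁻¹.
√((Cω)² + λ²) = √((0.922)² + 5.78²) = 5.85 W/(m²·K).
Amplitude A = F₀ / √((Cω)²+λ²) = 33.2 / 5.85 = 5.67 K.

5.67 K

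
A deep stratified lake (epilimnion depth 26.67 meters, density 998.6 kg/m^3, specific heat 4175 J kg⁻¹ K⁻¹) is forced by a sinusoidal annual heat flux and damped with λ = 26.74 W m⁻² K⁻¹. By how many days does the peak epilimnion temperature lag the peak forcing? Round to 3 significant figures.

Areal heat capacity C = ρ c_p D = 998.6 × 4175 × 26.67 = 1.11×10^8 J m⁻² K⁻¹.
ω = 2π / 3.15×10^7 s = 1.99×10^-7 s⁻¹.
Phase lag φ = arctan(Cω/λ) = arctan(22.2/26.74) = 0.692 rad.
Time lag = φ / ω = 0.692 / 1.99×10^-7 = 3.47×10^6 s = 40.2 days.

40.2 days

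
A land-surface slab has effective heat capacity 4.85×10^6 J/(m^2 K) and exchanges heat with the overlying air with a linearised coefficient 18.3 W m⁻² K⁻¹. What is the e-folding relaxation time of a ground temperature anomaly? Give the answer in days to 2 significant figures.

3.1 days

Areal heat capacity C = 4.85×10^6 J/(m^2 K) (given).
Relaxation time τ = C / λ = 4.85×10^6 / 18.3 = 2.65×10^5 s.
In days: 2.65×10^5 s / (86400 s/day) = 3.07 days.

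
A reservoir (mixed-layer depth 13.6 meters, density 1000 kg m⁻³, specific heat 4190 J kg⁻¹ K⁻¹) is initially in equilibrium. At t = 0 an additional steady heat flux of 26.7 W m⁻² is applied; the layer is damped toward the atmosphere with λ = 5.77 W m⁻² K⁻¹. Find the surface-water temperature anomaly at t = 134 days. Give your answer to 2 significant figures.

Areal heat capacity C = ρ c_p D = 1000 × 4190 × 13.6 = 5.70×10^7 J/(m²·K).
τ = C / λ = 5.70×10^7 / 5.77 = 9.88×10^6 s.
Equilibrium anomaly ΔT_eq = F / λ = 26.7 / 5.77 = 4.63 K.
t = 134 days = 1.16×10^7 s, so t/τ = 1.17.
ΔT(t) = ΔT_eq (1 − e^(−t/τ)) = 4.63 × (1 − e^−1.17) = 3.19 K.

3.2 K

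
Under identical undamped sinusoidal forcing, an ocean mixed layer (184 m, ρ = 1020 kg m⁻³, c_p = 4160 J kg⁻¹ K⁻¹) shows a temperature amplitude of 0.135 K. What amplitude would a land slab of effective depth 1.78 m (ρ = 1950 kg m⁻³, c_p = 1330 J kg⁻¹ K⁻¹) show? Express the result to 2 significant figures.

C_ocean = 7.81×10^8 J/(m²·K); C_land = 4.62×10^6 J/(m²·K).
A ∝ 1/C ⇒ A_land = A_ocean × C_ocean/C_land = 0.135 × 169 = 22.8 K.

23 K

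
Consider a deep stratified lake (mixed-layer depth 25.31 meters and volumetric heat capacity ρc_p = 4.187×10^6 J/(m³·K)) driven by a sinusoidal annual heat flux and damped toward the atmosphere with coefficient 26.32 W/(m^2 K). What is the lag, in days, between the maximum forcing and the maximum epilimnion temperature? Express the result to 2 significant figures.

39 days

Areal heat capacity C = ρc_p × D = 4.187×10^6 × 25.31 = 1.06×10^8 J/(m²·K).
ω = 2π / 3.15×10^7 s = 1.99×10^-7 s⁻¹.
Phase lag φ = arctan(Cω/λ) = arctan(21.1/26.32) = 0.676 rad.
Time lag = φ / ω = 0.676 / 1.99×10^-7 = 3.39×10^6 s = 39.3 days.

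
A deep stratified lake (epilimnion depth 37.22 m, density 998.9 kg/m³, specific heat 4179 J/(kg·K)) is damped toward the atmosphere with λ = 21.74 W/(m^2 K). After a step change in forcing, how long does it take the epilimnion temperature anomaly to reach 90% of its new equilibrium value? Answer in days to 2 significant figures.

Areal heat capacity C = ρ c_p D = 998.9 × 4179 × 37.22 = 1.55×10^8 J/(m^2 K).
τ = C / λ = 1.55×10^8 / 21.74 = 7.15×10^6 s.
Fraction reached: 1 − e^(−t/τ) = 0.90 ⇒ t = −τ ln(1 − 0.90) = τ × 2.30.
t = 1.65×10^7 s = 190 days.

190 days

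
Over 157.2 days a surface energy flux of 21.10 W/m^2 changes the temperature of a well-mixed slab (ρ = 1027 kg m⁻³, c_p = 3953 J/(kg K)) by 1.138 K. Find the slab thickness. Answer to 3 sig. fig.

62.0 m

Heat input Q = F Δt = 21.10 × 1.36×10^7 s = 2.87×10^8 J/m².
Required areal heat capacity C = Q / ΔT = 2.52×10^8 J/(m²·K).
Depth D = C / (ρ c_p) = 2.52×10^8 / (1027 × 3953) = 62.0 m.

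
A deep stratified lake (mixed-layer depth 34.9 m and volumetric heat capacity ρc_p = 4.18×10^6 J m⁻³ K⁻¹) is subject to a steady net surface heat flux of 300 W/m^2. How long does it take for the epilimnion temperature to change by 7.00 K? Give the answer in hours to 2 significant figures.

Areal heat capacity C = ρc_p × D = 4.18×10^6 × 34.9 = 1.46×10^8 J m⁻² K⁻¹.
Time required: Δt = C ΔT / F = 1.46×10^8 × 7.00 / 300 = 3.40×10^6 s.
In hours: 3.40×10^6 s / (3600 s/hour) = 946 hours.

950 hours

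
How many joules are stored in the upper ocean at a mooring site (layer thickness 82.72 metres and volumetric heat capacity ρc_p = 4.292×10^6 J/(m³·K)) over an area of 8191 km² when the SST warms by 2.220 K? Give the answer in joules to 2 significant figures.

Areal heat capacity C = ρc_p × D = 4.292×10^6 × 82.72 = 3.55×10^8 J m⁻² K⁻¹.
Heat per unit area: q = C ΔT = 3.55×10^8 × 2.220 = 7.88×10^8 J/m².
Total heat: Q = q × A = 7.88×10^8 × (8191 × 10⁶ m²) = 6.46×10^18 J.

6.5×10^18 J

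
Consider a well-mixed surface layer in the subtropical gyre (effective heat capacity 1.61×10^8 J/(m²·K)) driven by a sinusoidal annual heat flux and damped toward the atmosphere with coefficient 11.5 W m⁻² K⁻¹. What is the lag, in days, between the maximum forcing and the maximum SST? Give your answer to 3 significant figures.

Areal heat capacity C = 1.61×10^8 J/(m²·K) (given).
ω = 2π / 3.15×10^7 s = 1.99×10^-7 s⁻¹.
Phase lag φ = arctan(Cω/λ) = arctan(32.1/11.5) = 1.23 rad.
Time lag = φ / ω = 1.23 / 1.99×10^-7 = 6.16×10^6 s = 71.3 days.

71.3 days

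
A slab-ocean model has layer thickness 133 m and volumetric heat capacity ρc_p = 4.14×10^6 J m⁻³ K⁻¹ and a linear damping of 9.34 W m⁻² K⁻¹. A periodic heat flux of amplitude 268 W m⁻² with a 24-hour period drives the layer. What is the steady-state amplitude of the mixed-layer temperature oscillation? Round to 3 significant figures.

0.00669 K

Areal heat capacity C = ρc_p × D = 4.14×10^6 × 133 = 5.51×10^8 J m⁻² K⁻¹.
Angular frequency ω = 2π / T = 2π / 86400 s = 7.27×10^-5 s⁻¹.
√((Cω)² + λ²) = √((40000)² + 9.34²) = 40000 W/(m²·K).
Amplitude A = F₀ / √((Cω)²+λ²) = 268 / 40000 = 0.00669 K.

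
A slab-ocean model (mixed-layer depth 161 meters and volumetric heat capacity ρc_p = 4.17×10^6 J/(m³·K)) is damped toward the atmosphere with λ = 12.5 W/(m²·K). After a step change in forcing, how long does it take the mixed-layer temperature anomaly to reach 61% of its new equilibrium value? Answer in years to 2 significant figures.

1.6 years

Areal heat capacity C = ρc_p × D = 4.17×10^6 × 161 = 6.71×10^8 J m⁻² K⁻¹.
τ = C / λ = 6.71×10^8 / 12.5 = 5.37×10^7 s.
Fraction reached: 1 − e^(−t/τ) = 0.61 ⇒ t = −τ ln(1 − 0.61) = τ × 0.942.
t = 5.06×10^7 s = 1.60 years.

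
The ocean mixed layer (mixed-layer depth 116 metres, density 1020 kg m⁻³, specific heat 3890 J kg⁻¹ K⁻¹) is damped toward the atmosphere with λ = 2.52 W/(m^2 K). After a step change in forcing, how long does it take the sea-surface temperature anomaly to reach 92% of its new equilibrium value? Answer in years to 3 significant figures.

Areal heat capacity C = ρ c_p D = 1020 × 3890 × 116 = 4.60×10^8 J/(m²·K).
τ = C / λ = 4.60×10^8 / 2.52 = 1.83×10^8 s.
Fraction reached: 1 − e^(−t/τ) = 0.92 ⇒ t = −τ ln(1 − 0.92) = τ × 2.53.
t = 4.61×10^8 s = 14.6 years.

14.6 years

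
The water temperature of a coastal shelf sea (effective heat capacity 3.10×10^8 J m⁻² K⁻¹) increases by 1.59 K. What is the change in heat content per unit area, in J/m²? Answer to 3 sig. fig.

Areal heat capacity C = 3.10×10^8 J m⁻² K⁻¹ (given).
ΔQ = C ΔT = 3.10×10^8 × 1.59 = 4.93×10^8 J/m².

4.93×10^8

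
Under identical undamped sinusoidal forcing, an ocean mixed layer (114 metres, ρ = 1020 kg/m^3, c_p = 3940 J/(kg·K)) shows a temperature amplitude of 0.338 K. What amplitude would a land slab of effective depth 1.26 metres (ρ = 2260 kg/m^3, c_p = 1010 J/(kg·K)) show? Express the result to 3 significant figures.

53.8 K

C_ocean = 4.58×10^8 J/(m²·K); C_land = 2.88×10^6 J/(m²·K).
A ∝ 1/C ⇒ A_land = A_ocean × C_ocean/C_land = 0.338 × 159 = 53.8 K.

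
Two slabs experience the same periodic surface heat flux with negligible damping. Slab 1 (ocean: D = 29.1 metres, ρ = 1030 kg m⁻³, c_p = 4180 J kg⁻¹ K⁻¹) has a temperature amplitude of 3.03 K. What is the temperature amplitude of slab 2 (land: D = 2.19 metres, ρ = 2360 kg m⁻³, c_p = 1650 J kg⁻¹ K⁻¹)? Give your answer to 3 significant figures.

44.5 K

C_ocean = 1.25×10^8 J/(m²·K); C_land = 8.53×10^6 J/(m²·K).
A ∝ 1/C ⇒ A_land = A_ocean × C_ocean/C_land = 3.03 × 14.7 = 44.5 K.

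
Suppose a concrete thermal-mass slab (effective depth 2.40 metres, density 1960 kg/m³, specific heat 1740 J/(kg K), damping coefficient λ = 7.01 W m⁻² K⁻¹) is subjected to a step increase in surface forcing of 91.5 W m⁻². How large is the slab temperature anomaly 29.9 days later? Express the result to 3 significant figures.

Areal heat capacity C = ρ c_p D = 1960 × 1740 × 2.40 = 8.18×10^6 J/(m^2 K).
τ = C / λ = 8.18×10^6 / 7.01 = 1.17×10^6 s.
Equilibrium anomaly ΔT_eq = F / λ = 91.5 / 7.01 = 13.1 K.
t = 29.9 days = 2.58×10^6 s, so t/τ = 2.21.
ΔT(t) = ΔT_eq (1 − e^(−t/τ)) = 13.1 × (1 − e^−2.21) = 11.6 K.

11.6 K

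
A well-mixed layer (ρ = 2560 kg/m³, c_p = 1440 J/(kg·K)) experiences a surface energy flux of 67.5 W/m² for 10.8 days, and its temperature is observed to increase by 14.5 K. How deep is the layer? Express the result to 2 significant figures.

Heat input Q = F Δt = 67.5 × 9.33×10^5 s = 6.30×10^7 J/m².
Required areal heat capacity C = Q / ΔT = 4.34×10^6 J/(m²·K).
Depth D = C / (ρ c_p) = 4.34×10^6 / (2560 × 1440) = 1.18 m.

1.2 m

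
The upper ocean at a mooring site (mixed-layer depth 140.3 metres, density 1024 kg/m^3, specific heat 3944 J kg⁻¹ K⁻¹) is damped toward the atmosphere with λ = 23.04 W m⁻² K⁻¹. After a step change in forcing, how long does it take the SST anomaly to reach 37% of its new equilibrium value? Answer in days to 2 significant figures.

Areal heat capacity C = ρ c_p D = 1024 × 3944 × 140.3 = 5.67×10^8 J/(m^2 K).
τ = C / λ = 5.67×10^8 / 23.04 = 2.46×10^7 s.
Fraction reached: 1 − e^(−t/τ) = 0.37 ⇒ t = −τ ln(1 − 0.37) = τ × 0.462.
t = 1.14×10^7 s = 132 days.

130 days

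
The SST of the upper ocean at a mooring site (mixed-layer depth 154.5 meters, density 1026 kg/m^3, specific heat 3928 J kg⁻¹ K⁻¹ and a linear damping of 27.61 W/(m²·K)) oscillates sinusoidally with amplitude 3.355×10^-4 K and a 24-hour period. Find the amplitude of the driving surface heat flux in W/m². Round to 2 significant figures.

Areal heat capacity C = ρ c_p D = 1026 × 3928 × 154.5 = 6.23×10^8 J m⁻² K⁻¹.
ω = 2π / 86400 s = 7.27×10^-5 s⁻¹.
√((Cω)² + λ²) = √((45300)² + 27.61²) = 45300 W/(m²·K).
F₀ = A × √((Cω)²+λ²) = 3.355×10^-4 × 45300 = 15.2 W/m².

15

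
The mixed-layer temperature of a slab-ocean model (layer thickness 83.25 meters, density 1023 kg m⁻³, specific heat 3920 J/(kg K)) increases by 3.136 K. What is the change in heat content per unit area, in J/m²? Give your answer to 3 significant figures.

Areal heat capacity C = ρ c_p D = 1023 × 3920 × 83.25 = 3.34×10^8 J/(m²·K).
ΔQ = C ΔT = 3.34×10^8 × 3.136 = 1.05×10^9 J/m².

1.05×10^9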